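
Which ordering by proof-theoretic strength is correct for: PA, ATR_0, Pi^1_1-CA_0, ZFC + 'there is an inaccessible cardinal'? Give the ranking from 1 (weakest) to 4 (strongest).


Ordering by consistency strength:
1. PA
2. ATR_0
3. Pi^1_1-CA_0
4. ZFC + 'there is an inaccessible cardinal'


PA=1, ATR_0=2, Pi^1_1-CA_0=3, ZFC + 'there is an inaccessible cardinal'=4


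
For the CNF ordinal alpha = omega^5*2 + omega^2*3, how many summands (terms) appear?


CNF: omega^5*2 + omega^2*3
Count the summands separated by '+':
  term 1: omega^5*2
  term 2: omega^2*3
Total terms = 2

2


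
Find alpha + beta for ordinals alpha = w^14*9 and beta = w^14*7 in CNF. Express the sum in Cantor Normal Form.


Ordinal addition w^14*9 + w^14*7:
Both terms have the same exponent 14.
w^e*c + w^e*d = w^e*(c+d).
Result = w^14*(9+7) = w^14*16

w^14*16


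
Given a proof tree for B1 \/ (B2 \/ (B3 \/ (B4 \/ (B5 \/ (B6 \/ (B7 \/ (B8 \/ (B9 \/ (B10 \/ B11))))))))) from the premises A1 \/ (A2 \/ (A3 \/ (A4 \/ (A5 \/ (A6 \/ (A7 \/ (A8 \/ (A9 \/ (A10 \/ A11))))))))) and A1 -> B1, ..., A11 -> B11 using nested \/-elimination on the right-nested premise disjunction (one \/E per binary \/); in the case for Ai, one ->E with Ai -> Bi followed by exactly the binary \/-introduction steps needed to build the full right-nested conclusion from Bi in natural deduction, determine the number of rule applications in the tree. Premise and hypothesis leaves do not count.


Constructive dilemma with 11 branches, all disjunctions right-nested:
- \/E: the premise has 10 binary \/, each eliminated once: 10 nodes.
- ->E: one per case (Ai with Ai -> Bi gives Bi): 11 nodes.
- \/I: in case i < n, Bi needs 1 step to form Bi \/ (B(i+1) \/ ...) and then i-1 steps to prepend B(i-1), ..., B1, i.e. i steps; in case i = n, B11 needs 10 prepend steps.
  \/I total = (1 + 2 + ... + 10) + 10 = 55 + 10 = 65 nodes.
Total = 10 + 11 + 65 = 86

86


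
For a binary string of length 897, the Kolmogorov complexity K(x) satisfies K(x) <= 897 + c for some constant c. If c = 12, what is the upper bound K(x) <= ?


K(x) <= |x| + c = 897 + 12 = 909

909


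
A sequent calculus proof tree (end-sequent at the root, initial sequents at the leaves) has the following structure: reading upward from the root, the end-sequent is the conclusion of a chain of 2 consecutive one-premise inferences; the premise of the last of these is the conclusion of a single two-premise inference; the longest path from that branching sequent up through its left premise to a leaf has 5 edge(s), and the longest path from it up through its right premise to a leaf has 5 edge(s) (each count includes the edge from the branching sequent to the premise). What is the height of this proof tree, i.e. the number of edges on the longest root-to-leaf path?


Longest path through the left premise: 5 edges (measured from the branching sequent)
Longest path through the right premise: 5 edges
Height of the subtree rooted at the branching sequent: max(5, 5) = 5
The branching sequent sits 2 edges above the root (the chain of one-premise inferences), so height = 5 + 2 = 7

7


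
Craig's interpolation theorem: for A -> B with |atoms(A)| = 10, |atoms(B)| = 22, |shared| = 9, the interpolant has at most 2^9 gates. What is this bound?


Shared atoms = 9
Craig interpolant size bound = 2^9
= 512

512


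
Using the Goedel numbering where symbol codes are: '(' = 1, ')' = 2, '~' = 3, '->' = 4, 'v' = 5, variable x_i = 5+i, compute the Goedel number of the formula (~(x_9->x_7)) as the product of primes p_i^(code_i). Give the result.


Formula: (~(x_9->x_7))
Symbol codes: [1, 3, 1, 14, 4, 12, 2, 2]
Primes: [2, 3, 5, 7, 11, 13, 17, 19]
p_1^1 = 2^1 = 2
p_2^3 = 3^3 = 27
p_3^1 = 5^1 = 5
p_4^14 = 7^14 = 678223072849
p_5^4 = 11^4 = 14641
p_6^12 = 13^12 = 23298085122481
p_7^2 = 17^2 = 289
p_8^2 = 19^2 = 361
Product = 6516769157703042982718530674559511070

6516769157703042982718530674559511070


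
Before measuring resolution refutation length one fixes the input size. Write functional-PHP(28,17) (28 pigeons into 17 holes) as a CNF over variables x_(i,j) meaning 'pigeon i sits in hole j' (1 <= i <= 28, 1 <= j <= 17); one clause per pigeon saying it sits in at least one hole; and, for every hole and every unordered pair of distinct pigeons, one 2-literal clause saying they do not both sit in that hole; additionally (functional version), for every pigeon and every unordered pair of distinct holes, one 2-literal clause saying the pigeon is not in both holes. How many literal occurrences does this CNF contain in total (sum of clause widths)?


functional-PHP(28,17): 28 pigeons, 17 holes, 28*17 = 476 variables.
- pigeon clauses: one per pigeon -> 28 clauses of width 17 -> 476 literals
- hole clauses: 17 holes * C(28,2) = 17 * 378 -> 6426 clauses of width 2 -> 12852 literals
- functional clauses: 28 pigeons * C(17,2) = 28 * 136 -> 3808 clauses of width 2 -> 7616 literals
Total literal occurrences = 476 + 12852 + 7616 = 20944

20944


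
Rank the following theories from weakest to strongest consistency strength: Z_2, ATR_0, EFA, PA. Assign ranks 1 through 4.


Ordering by consistency strength:
1. EFA
2. PA
3. ATR_0
4. Z_2


Z_2=4, ATR_0=3, EFA=1, PA=2


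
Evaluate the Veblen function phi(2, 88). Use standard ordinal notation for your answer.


phi(2, 88):
phi(2, beta) = zeta_beta (the beta-th zeta number, fixed point of epsilon).
phi(2, 88) = zeta_88

zeta_88


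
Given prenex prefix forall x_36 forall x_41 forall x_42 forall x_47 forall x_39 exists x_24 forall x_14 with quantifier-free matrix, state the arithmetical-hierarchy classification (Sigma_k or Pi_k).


Leading quantifier is forall, so the class is Pi.
Number of quantifier blocks = alternations + 1 = 2 + 1 = 3.
Classification: Pi_3

Pi_3


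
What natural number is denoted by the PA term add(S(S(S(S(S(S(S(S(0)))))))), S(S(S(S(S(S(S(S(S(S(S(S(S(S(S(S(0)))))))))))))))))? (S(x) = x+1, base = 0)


add(S^8(0), S^16(0)):
S^8(0) = 8
S^16(0) = 16
8 + 16 = 24

24


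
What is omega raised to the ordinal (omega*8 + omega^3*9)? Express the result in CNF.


omega^(omega*8 + omega^3*9):
In ordinal addition a term is absorbed by a following term of strictly larger exponent: 1 < 3, so omega*8 + omega^3*9 = omega^3*9.
omega raised to a CNF ordinal is a single CNF term: Result = omega^(omega^3*9)

omega^(omega^3*9)


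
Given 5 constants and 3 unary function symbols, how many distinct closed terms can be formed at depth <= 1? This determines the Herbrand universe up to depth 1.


Herbrand terms by depth:
Depth 0: 5 constants
Depth 1: 15 new terms (running total: 20)
Total distinct ground terms = 20

20


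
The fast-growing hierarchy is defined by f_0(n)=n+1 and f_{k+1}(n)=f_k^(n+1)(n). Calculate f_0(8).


f_0(8) = 8 + 1 = 9

9


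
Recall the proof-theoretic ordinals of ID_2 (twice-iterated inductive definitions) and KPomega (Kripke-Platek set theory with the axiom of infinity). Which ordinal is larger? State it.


Proof-theoretic ordinal of ID_2 (twice-iterated inductive definitions): psi_0(epsilon_{Omega_2+1})
Proof-theoretic ordinal of KPomega (Kripke-Platek set theory with the axiom of infinity): psi_0(epsilon_{Omega+1})
Comparing: psi_0(epsilon_{Omega+1}) < psi_0(epsilon_{Omega_2+1}).
The larger ordinal is psi_0(epsilon_{Omega_2+1}) (from ID_2 (twice-iterated inductive definitions)).

psi_0(epsilon_{Omega_2+1})


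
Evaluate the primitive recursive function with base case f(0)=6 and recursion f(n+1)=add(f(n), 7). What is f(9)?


f(0) = 6
f(1) = add(f(0), 7) = add(6, 7) = 13
f(2) = add(f(1), 7) = add(13, 7) = 20
f(3) = add(f(2), 7) = add(20, 7) = 27
f(4) = add(f(3), 7) = add(27, 7) = 34
f(5) = add(f(4), 7) = add(34, 7) = 41
f(6) = add(f(5), 7) = add(41, 7) = 48
f(7) = add(f(6), 7) = add(48, 7) = 55
f(8) = add(f(7), 7) = add(55, 7) = 62
f(9) = add(f(8), 7) = add(62, 7) = 69


69


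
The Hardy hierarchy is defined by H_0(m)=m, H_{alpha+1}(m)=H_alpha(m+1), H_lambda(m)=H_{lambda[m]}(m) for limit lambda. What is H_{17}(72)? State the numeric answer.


H_17(72):
For finite ordinals k, H_k(n) = n + k (each successor step adds 1).
H_17(72) = 72 + 17 = 89

89


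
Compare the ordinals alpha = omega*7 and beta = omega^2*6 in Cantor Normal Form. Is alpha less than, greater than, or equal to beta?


Compare term by term from highest exponent:
alpha = omega*7
beta = omega^2*6
Term 1: alpha has omega^1*7, beta has omega^2*6
Result: alpha < beta

alpha < beta


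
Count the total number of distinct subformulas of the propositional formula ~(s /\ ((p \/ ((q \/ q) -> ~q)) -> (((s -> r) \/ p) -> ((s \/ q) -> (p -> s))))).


Formula: ~(s /\ ((p \/ ((q \/ q) -> ~q)) -> (((s -> r) \/ p) -> ((s \/ q) -> (p -> s)))))
Subformulas found:
  1. r
  2. q
  3. s
  4. p
  5. ~q
  6. (p -> s)
  7. (s -> r)
  8. (s \/ q)
  9. (q \/ q)
  10. ((s -> r) \/ p)
  11. ((q \/ q) -> ~q)
  12. ((s \/ q) -> (p -> s))
  13. (p \/ ((q \/ q) -> ~q))
  14. (((s -> r) \/ p) -> ((s \/ q) -> (p -> s)))
  15. ((p \/ ((q \/ q) -> ~q)) -> (((s -> r) \/ p) -> ((s \/ q) -> (p -> s))))
  16. (s /\ ((p \/ ((q \/ q) -> ~q)) -> (((s -> r) \/ p) -> ((s \/ q) -> (p -> s)))))
  17. ~(s /\ ((p \/ ((q \/ q) -> ~q)) -> (((s -> r) \/ p) -> ((s \/ q) -> (p -> s)))))
Total distinct subformulas = 17

17


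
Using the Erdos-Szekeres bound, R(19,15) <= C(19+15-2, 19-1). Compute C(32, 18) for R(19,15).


R(19,15) <= C(19+15-2, 19-1) = C(32, 18)
C(32, 18) = 32! / (18! * 14!)
= 471435600

471435600


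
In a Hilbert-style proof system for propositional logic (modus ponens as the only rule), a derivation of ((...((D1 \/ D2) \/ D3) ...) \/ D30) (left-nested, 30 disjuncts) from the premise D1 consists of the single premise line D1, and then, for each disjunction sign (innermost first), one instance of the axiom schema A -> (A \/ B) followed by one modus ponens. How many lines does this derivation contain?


Building the left-nested 30-ary disjunction from D1:
- 1 premise line (D1)
- 30 disjuncts means 29 disjunction signs; each needs 1 axiom instance + 1 MP = 2 lines: 2 * 29 = 58
Total = 1 + 58 = 59 lines.

59


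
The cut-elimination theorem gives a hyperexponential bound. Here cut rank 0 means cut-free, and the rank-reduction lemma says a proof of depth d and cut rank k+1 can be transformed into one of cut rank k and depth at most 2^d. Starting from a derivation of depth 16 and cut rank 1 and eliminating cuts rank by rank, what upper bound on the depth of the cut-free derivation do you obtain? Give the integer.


Each rank reduction sends depth d to at most 2^d; cut rank r needs r reductions.
2_0(16) = 16
2_1(16) = 2^16 = 65536
Cut-free depth bound = 65536

65536


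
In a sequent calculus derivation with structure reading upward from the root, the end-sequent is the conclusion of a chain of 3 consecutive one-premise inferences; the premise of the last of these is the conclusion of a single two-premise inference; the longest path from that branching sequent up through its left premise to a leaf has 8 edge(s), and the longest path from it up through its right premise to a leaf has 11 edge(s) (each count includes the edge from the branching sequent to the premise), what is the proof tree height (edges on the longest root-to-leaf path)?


Longest path through the left premise: 8 edges (measured from the branching sequent)
Longest path through the right premise: 11 edges
Height of the subtree rooted at the branching sequent: max(8, 11) = 11
The branching sequent sits 3 edges above the root (the chain of one-premise inferences), so height = 11 + 3 = 14

14


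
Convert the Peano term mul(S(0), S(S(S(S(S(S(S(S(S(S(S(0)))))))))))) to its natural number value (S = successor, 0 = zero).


mul(S^1(0), S^11(0)):
S^1(0) = 1
S^11(0) = 11
1 * 11 = 11

11


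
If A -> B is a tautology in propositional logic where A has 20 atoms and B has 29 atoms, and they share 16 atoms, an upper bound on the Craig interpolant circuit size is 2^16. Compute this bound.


Shared atoms = 16
Craig interpolant size bound = 2^16
= 65536

65536


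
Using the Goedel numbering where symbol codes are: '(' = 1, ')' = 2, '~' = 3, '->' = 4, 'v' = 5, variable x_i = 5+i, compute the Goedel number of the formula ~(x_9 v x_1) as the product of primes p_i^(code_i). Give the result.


Formula: ~(x_9 v x_1)
Symbol codes: [3, 1, 14, 5, 6, 2]
Primes: [2, 3, 5, 7, 11, 13]
p_1^3 = 2^3 = 8
p_2^1 = 3^1 = 3
p_3^14 = 5^14 = 6103515625
p_4^5 = 7^5 = 16807
p_5^6 = 11^6 = 1771561
p_6^2 = 13^2 = 169
Product = 737096447440869140625000

737096447440869140625000


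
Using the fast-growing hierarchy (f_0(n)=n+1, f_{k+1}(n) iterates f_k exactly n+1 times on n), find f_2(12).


f_2(12) = f_1^13(12)
f_1(m) = 2m + 1.
Iterating: f_1^k(n) = 2^k*(n+1) - 1.
f_2(12) = 2^13*(12+1) - 1 = 8192*13 - 1 = 106495

106495


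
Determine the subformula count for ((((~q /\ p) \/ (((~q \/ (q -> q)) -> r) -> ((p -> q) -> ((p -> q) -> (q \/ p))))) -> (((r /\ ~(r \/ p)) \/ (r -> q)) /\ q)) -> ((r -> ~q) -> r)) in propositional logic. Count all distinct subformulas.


Formula: ((((~q /\ p) \/ (((~q \/ (q -> q)) -> r) -> ((p -> q) -> ((p -> q) -> (q \/ p))))) -> (((r /\ ~(r \/ p)) \/ (r -> q)) /\ q)) -> ((r -> ~q) -> r))
Subformulas found:
  1. r
  2. q
  3. p
  4. ~q
  5. (r -> q)
  6. (q \/ p)
  7. (r \/ p)
  8. (q -> q)
  9. (p -> q)
  10. (~q /\ p)
  11. (r -> ~q)
  12. ~(r \/ p)
  13. (~q \/ (q -> q))
  14. (r /\ ~(r \/ p))
  15. ((r -> ~q) -> r)
  16. ((p -> q) -> (q \/ p))
  17. ((~q \/ (q -> q)) -> r)
  18. ((r /\ ~(r \/ p)) \/ (r -> q))
  19. ((p -> q) -> ((p -> q) -> (q \/ p)))
  20. (((r /\ ~(r \/ p)) \/ (r -> q)) /\ q)
  21. (((~q \/ (q -> q)) -> r) -> ((p -> q) -> ((p -> q) -> (q \/ p))))
  22. ((~q /\ p) \/ (((~q \/ (q -> q)) -> r) -> ((p -> q) -> ((p -> q) -> (q \/ p)))))
  23. (((~q /\ p) \/ (((~q \/ (q -> q)) -> r) -> ((p -> q) -> ((p -> q) -> (q \/ p))))) -> (((r /\ ~(r \/ p)) \/ (r -> q)) /\ q))
  24. ((((~q /\ p) \/ (((~q \/ (q -> q)) -> r) -> ((p -> q) -> ((p -> q) -> (q \/ p))))) -> (((r /\ ~(r \/ p)) \/ (r -> q)) /\ q)) -> ((r -> ~q) -> r))
Total distinct subformulas = 24

24


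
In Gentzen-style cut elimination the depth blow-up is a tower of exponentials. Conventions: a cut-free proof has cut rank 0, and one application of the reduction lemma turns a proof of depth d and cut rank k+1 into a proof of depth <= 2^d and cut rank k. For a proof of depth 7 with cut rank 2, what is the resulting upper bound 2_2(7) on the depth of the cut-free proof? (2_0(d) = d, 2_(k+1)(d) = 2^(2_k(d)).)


Each rank reduction sends depth d to at most 2^d; cut rank r needs r reductions.
2_0(7) = 7
2_1(7) = 2^7 = 128
2_2(7) = 2^128 = 340282366920938463463374607431768211456
Cut-free depth bound = 340282366920938463463374607431768211456

340282366920938463463374607431768211456


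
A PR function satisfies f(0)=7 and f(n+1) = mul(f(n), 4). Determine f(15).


f(0) = 7
f(1) = mul(f(0), 4) = mul(7, 4) = 28
f(2) = mul(f(1), 4) = mul(28, 4) = 112
f(3) = mul(f(2), 4) = mul(112, 4) = 448
f(4) = mul(f(3), 4) = mul(448, 4) = 1792
f(5) = mul(f(4), 4) = mul(1792, 4) = 7168
f(6) = mul(f(5), 4) = mul(7168, 4) = 28672
f(7) = mul(f(6), 4) = mul(28672, 4) = 114688
f(8) = mul(f(7), 4) = mul(114688, 4) = 458752
f(9) = mul(f(8), 4) = mul(458752, 4) = 1835008
f(10) = mul(f(9), 4) = mul(1835008, 4) = 7340032
f(11) = mul(f(10), 4) = mul(7340032, 4) = 29360128
f(12) = mul(f(11), 4) = mul(29360128, 4) = 117440512
f(13) = mul(f(12), 4) = mul(117440512, 4) = 469762048
f(14) = mul(f(13), 4) = mul(469762048, 4) = 1879048192
f(15) = mul(f(14), 4) = mul(1879048192, 4) = 7516192768


7516192768


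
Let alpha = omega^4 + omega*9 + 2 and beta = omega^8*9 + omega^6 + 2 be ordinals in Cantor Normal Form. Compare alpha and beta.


Compare term by term from highest exponent:
alpha = omega^4 + omega*9 + 2
beta = omega^8*9 + omega^6 + 2
Term 1: alpha has omega^4*1, beta has omega^8*9
Term 2: alpha has omega^1*9, beta has omega^6*1
Term 3: alpha has omega^0*2, beta has omega^0*2
Result: alpha < beta

alpha < beta


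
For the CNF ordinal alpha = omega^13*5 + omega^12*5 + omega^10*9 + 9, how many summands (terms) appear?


CNF: omega^13*5 + omega^12*5 + omega^10*9 + 9
Count the summands separated by '+':
  term 1: omega^13*5
  term 2: omega^12*5
  term 3: omega^10*9
  term 4: 9
Total terms = 4

4


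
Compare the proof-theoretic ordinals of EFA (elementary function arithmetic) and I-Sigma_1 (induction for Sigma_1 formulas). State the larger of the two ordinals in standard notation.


Proof-theoretic ordinal of EFA (elementary function arithmetic): omega^3
Proof-theoretic ordinal of I-Sigma_1 (induction for Sigma_1 formulas): omega^omega
Comparing: omega^3 < omega^omega.
The larger ordinal is omega^omega (from I-Sigma_1 (induction for Sigma_1 formulas)).

omega^omega


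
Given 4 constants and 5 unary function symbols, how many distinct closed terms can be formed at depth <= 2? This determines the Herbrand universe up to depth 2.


Herbrand terms by depth:
Depth 0: 4 constants
Depth 1: 20 new terms (running total: 24)
Depth 2: 100 new terms (running total: 124)
Total distinct ground terms = 124

124


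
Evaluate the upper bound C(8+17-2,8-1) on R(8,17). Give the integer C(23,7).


R(8,17) <= C(8+17-2, 8-1) = C(23, 7)
C(23, 7) = 23! / (7! * 16!)
= 245157

245157


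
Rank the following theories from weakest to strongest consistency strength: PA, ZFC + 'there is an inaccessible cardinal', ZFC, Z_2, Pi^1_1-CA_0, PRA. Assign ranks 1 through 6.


Ordering by consistency strength:
1. PRA
2. PA
3. Pi^1_1-CA_0
4. Z_2
5. ZFC
6. ZFC + 'there is an inaccessible cardinal'


PA=2, ZFC + 'there is an inaccessible cardinal'=6, ZFC=5, Z_2=4, Pi^1_1-CA_0=3, PRA=1


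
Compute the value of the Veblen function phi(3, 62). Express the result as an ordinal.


phi(3, 62):
phi(3, beta) = eta_beta (the beta-th eta number, fixed point of zeta).
phi(3, 62) = eta_62

eta_62


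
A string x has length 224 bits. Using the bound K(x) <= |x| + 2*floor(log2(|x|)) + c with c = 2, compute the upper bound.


floor(log2(224)) = 7
2 * 7 = 14
K(x) <= 224 + 14 + 2 = 240

240


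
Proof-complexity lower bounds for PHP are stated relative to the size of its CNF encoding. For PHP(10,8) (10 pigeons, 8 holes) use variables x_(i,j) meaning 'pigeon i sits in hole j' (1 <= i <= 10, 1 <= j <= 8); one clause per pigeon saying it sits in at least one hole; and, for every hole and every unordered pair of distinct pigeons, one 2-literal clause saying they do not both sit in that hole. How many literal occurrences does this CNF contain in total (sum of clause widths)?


PHP(10,8): 10 pigeons, 8 holes, 10*8 = 80 variables.
- pigeon clauses: one per pigeon -> 10 clauses of width 8 -> 80 literals
- hole clauses: 8 holes * C(10,2) = 8 * 45 -> 360 clauses of width 2 -> 720 literals
Total literal occurrences = 80 + 720 = 800

800


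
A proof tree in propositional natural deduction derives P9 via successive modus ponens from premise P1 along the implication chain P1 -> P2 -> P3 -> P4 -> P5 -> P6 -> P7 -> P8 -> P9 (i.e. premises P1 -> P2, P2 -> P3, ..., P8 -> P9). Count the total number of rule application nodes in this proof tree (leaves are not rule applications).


We have a chain: P1 -> P2 -> P3 -> P4 -> P5 -> P6 -> P7 -> P8 -> P9.
Each modus ponens application produces the next variable.
The chain has 9 propositions, so 9-1 = 8 modus ponens steps.
Total inference nodes = 8

8


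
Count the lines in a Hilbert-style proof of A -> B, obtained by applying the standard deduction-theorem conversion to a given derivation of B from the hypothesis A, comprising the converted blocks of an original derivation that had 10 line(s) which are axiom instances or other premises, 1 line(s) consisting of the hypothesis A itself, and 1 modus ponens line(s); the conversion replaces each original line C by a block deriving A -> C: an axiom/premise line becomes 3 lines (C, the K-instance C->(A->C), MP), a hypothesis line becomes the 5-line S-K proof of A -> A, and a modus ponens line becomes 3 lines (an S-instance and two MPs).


Deduction-theorem conversion, block by block:
- 10 axiom/premise lines -> 3 lines each = 30
- 1 hypothesis lines -> 5 lines each (identity proof A->A) = 5
- 1 MP lines -> 3 lines each (S-instance, MP, MP) = 3
Total = 30 + 5 + 3 = 38 lines.

38


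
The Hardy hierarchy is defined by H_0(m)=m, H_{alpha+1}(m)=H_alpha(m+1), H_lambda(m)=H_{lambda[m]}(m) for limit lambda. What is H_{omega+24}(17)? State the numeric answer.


H_{omega+24}(17):
Unwind the 24 successor steps: H_{omega+24}(17) = H_omega(17+24) = H_omega(41).
H_omega(m) = H_m(m) = m + m = 2m.
Result = 2 * 41 = 82

82


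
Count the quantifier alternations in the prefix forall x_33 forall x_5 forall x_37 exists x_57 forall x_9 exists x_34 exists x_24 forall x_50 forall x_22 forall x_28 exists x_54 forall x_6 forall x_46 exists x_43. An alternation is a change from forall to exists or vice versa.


Walk the prefix and count type changes:
  position 1: forall -> forall
  position 2: forall -> forall
  position 3: forall -> exists <-- alternation
  position 4: exists -> forall <-- alternation
  position 5: forall -> exists <-- alternation
  position 6: exists -> exists
  position 7: exists -> forall <-- alternation
  position 8: forall -> forall
  position 9: forall -> forall
  position 10: forall -> exists <-- alternation
  position 11: exists -> forall <-- alternation
  position 12: forall -> forall
  position 13: forall -> exists <-- alternation
Total alternations = 7

7


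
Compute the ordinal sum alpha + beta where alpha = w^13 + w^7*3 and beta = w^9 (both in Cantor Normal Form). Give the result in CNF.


Ordinal addition (w^13 + w^7*3) + w^9:
alpha's leading term has exponent 13 > beta's exponent 9, so it survives.
alpha's tail term has exponent 7 < beta's exponent 9, so it is absorbed by beta.
In ordinal addition, any term followed by a strictly larger-exponent term is absorbed.
Result = w^13 + w^9

w^13 + w^9


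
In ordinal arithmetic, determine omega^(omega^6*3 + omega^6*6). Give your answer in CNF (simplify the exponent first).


omega^(omega^6*3 + omega^6*6):
Both terms of the exponent have the same exponent 6, so they merge: omega^6*3 + omega^6*6 = omega^6*(3+6) = omega^6*9.
omega raised to a CNF ordinal is a single CNF term: Result = omega^(omega^6*9)

omega^(omega^6*9)


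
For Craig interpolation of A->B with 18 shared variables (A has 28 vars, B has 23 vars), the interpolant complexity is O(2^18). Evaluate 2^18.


Shared atoms = 18
Craig interpolant size bound = 2^18
= 262144

262144


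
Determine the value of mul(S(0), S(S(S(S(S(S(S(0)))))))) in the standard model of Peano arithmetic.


mul(S^1(0), S^7(0)):
S^1(0) = 1
S^7(0) = 7
1 * 7 = 7

7


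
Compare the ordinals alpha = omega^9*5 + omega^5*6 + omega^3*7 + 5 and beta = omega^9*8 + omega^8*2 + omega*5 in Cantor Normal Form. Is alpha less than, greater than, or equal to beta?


Compare term by term from highest exponent:
alpha = omega^9*5 + omega^5*6 + omega^3*7 + 5
beta = omega^9*8 + omega^8*2 + omega*5
Term 1: alpha has omega^9*5, beta has omega^9*8
Term 2: alpha has omega^5*6, beta has omega^8*2
Term 3: alpha has omega^3*7, beta has omega^1*5
Term 4: alpha has omega^0*5, beta has omega^0*0
Result: alpha < beta

alpha < beta


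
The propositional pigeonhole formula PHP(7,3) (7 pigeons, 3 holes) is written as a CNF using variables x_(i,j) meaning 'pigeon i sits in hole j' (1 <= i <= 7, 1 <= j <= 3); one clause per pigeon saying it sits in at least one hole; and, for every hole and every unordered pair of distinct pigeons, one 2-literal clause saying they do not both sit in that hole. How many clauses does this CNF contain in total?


PHP(7,3): 7 pigeons, 3 holes, 7*3 = 21 variables.
- pigeon clauses: one per pigeon -> 7 clauses
- hole clauses: 3 holes * C(7,2) = 3 * 21 -> 63 clauses
Total clauses = 7 + 63 = 70

70


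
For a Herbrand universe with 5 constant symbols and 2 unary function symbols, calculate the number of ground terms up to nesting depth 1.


Herbrand terms by depth:
Depth 0: 5 constants
Depth 1: 10 new terms (running total: 15)
Total distinct ground terms = 15

15


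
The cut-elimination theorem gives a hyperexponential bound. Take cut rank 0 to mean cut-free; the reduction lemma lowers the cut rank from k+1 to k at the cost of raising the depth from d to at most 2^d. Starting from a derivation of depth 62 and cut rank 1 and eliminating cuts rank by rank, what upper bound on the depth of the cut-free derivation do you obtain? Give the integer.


Each rank reduction sends depth d to at most 2^d; cut rank r needs r reductions.
2_0(62) = 62
2_1(62) = 2^62 = 4611686018427387904
Cut-free depth bound = 4611686018427387904

4611686018427387904


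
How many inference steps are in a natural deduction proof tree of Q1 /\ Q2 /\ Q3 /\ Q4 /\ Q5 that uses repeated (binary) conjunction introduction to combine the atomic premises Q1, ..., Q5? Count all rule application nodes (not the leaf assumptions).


The target conjunction has 5 conjuncts, i.e. 4 binary /\ connectives.
Each conjunction-intro joins two pieces, so 5 atoms require 5-1 = 4 applications.
Total inference nodes = 4

4


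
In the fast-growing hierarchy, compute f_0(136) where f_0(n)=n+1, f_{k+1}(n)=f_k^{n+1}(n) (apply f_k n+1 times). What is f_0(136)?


f_0(136) = 136 + 1 = 137

137


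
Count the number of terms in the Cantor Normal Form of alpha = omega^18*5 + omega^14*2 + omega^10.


CNF: omega^18*5 + omega^14*2 + omega^10
Count the summands separated by '+':
  term 1: omega^18*5
  term 2: omega^14*2
  term 3: omega^10
Total terms = 3

3


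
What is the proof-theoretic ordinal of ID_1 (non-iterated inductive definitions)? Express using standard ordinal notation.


The proof-theoretic ordinal of ID_1 (non-iterated inductive definitions) is a standard result in ordinal analysis.
This ordinal is the supremum of order types of primitive recursive well-orderings
that the theory can prove to be well-ordered.
For ID_1 (non-iterated inductive definitions), the proof-theoretic ordinal is psi_0(epsilon_{Omega+1}).

psi_0(epsilon_{Omega+1})


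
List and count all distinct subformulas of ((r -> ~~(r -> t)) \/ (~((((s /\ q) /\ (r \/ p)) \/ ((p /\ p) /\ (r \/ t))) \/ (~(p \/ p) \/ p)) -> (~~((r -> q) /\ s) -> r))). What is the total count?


Formula: ((r -> ~~(r -> t)) \/ (~((((s /\ q) /\ (r \/ p)) \/ ((p /\ p) /\ (r \/ t))) \/ (~(p \/ p) \/ p)) -> (~~((r -> q) /\ s) -> r)))
Subformulas found:
  1. r
  2. q
  3. s
  4. t
  5. p
  6. (p \/ p)
  7. (r -> q)
  8. (r \/ t)
  9. (s /\ q)
  10. (r \/ p)
  11. (r -> t)
  12. (p /\ p)
  13. ~(r -> t)
  14. ~(p \/ p)
  15. ~~(r -> t)
  16. ((r -> q) /\ s)
  17. (~(p \/ p) \/ p)
  18. ~((r -> q) /\ s)
  19. ~~((r -> q) /\ s)
  20. (r -> ~~(r -> t))
  21. ((s /\ q) /\ (r \/ p))
  22. ((p /\ p) /\ (r \/ t))
  23. (~~((r -> q) /\ s) -> r)
  24. (((s /\ q) /\ (r \/ p)) \/ ((p /\ p) /\ (r \/ t)))
  25. ((((s /\ q) /\ (r \/ p)) \/ ((p /\ p) /\ (r \/ t))) \/ (~(p \/ p) \/ p))
  26. ~((((s /\ q) /\ (r \/ p)) \/ ((p /\ p) /\ (r \/ t))) \/ (~(p \/ p) \/ p))
  27. (~((((s /\ q) /\ (r \/ p)) \/ ((p /\ p) /\ (r \/ t))) \/ (~(p \/ p) \/ p)) -> (~~((r -> q) /\ s) -> r))
  28. ((r -> ~~(r -> t)) \/ (~((((s /\ q) /\ (r \/ p)) \/ ((p /\ p) /\ (r \/ t))) \/ (~(p \/ p) \/ p)) -> (~~((r -> q) /\ s) -> r)))
Total distinct subformulas = 28

28


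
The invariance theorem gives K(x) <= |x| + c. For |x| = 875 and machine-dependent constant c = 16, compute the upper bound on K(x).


K(x) <= |x| + c = 875 + 16 = 891

891


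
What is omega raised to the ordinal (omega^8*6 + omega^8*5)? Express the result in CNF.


omega^(omega^8*6 + omega^8*5):
Both terms of the exponent have the same exponent 8, so they merge: omega^8*6 + omega^8*5 = omega^8*(6+5) = omega^8*11.
omega raised to a CNF ordinal is a single CNF term: Result = omega^(omega^8*11)

omega^(omega^8*11)


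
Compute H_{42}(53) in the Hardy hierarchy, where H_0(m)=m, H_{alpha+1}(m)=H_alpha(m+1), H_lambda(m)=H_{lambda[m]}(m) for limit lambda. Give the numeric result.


H_42(53):
For finite ordinals k, H_k(n) = n + k (each successor step adds 1).
H_42(53) = 53 + 42 = 95

95


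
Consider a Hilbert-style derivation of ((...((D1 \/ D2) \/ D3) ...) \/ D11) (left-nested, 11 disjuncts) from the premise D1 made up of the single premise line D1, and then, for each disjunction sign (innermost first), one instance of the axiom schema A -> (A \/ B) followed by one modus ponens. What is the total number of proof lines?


Building the left-nested 11-ary disjunction from D1:
- 1 premise line (D1)
- 11 disjuncts means 10 disjunction signs; each needs 1 axiom instance + 1 MP = 2 lines: 2 * 10 = 20
Total = 1 + 20 = 21 lines.

21


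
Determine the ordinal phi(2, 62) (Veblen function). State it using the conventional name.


phi(2, 62):
phi(2, beta) = zeta_beta (the beta-th zeta number, fixed point of epsilon).
phi(2, 62) = zeta_62

zeta_62


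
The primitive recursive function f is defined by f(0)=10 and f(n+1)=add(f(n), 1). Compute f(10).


f(0) = 10
f(1) = add(f(0), 1) = add(10, 1) = 11
f(2) = add(f(1), 1) = add(11, 1) = 12
f(3) = add(f(2), 1) = add(12, 1) = 13
f(4) = add(f(3), 1) = add(13, 1) = 14
f(5) = add(f(4), 1) = add(14, 1) = 15
f(6) = add(f(5), 1) = add(15, 1) = 16
f(7) = add(f(6), 1) = add(16, 1) = 17
f(8) = add(f(7), 1) = add(17, 1) = 18
f(9) = add(f(8), 1) = add(18, 1) = 19
f(10) = add(f(9), 1) = add(19, 1) = 20


20


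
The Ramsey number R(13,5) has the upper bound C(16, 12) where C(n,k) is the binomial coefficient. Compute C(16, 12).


R(13,5) <= C(13+5-2, 13-1) = C(16, 12)
C(16, 12) = 16! / (12! * 4!)
= 1820

1820


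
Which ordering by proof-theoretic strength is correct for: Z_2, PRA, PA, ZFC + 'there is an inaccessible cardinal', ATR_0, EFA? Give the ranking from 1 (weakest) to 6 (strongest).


Ordering by consistency strength:
1. EFA
2. PRA
3. PA
4. ATR_0
5. Z_2
6. ZFC + 'there is an inaccessible cardinal'


Z_2=5, PRA=2, PA=3, ZFC + 'there is an inaccessible cardinal'=6, ATR_0=4, EFA=1


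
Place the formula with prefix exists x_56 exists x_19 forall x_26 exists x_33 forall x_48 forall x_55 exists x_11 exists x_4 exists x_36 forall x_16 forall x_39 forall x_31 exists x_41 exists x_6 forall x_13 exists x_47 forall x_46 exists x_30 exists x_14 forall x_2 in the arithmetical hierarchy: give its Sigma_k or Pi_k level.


Leading quantifier is exists, so the class is Sigma.
Number of quantifier blocks = alternations + 1 = 11 + 1 = 12.
Classification: Sigma_12

Sigma_12


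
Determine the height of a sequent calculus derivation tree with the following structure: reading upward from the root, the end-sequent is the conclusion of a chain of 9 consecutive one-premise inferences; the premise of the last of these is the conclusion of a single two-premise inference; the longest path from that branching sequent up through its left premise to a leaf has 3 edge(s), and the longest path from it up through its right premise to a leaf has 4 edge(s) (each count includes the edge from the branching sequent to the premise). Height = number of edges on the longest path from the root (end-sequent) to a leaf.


Longest path through the left premise: 3 edges (measured from the branching sequent)
Longest path through the right premise: 4 edges
Height of the subtree rooted at the branching sequent: max(3, 4) = 4
The branching sequent sits 9 edges above the root (the chain of one-premise inferences), so height = 4 + 9 = 13

13


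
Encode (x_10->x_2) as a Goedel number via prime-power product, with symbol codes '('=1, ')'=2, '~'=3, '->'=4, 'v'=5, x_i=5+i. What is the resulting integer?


Formula: (x_10->x_2)
Symbol codes: [1, 15, 4, 7, 2]
Primes: [2, 3, 5, 7, 11]
p_1^1 = 2^1 = 2
p_2^15 = 3^15 = 14348907
p_3^4 = 5^4 = 625
p_4^7 = 7^7 = 823543
p_5^2 = 11^2 = 121
Product = 1787312465022026250

1787312465022026250


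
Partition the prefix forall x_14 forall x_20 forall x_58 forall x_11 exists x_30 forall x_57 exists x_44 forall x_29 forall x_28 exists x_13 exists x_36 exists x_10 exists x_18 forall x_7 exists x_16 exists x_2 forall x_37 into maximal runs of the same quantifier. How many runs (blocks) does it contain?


Alternations = 8.
Blocks = alternations + 1 = 9

9


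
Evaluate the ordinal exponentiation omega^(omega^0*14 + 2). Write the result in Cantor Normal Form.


omega^(omega^0*14 + 2):
omega^0 = 1, so the exponent is 14 + 2 = 16 (finite ordinal addition).
Result = omega^16, already a single CNF term.

omega^16


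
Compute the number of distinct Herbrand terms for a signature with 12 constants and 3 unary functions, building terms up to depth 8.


Herbrand terms by depth:
Depth 0: 12 constants
Depth 1: 36 new terms (running total: 48)
Depth 2: 108 new terms (running total: 156)
Depth 3: 324 new terms (running total: 480)
Depth 4: 972 new terms (running total: 1452)
Depth 5: 2916 new terms (running total: 4368)
Depth 6: 8748 new terms (running total: 13116)
Depth 7: 26244 new terms (running total: 39360)
Depth 8: 78732 new terms (running total: 118092)
Total distinct ground terms = 118092

118092


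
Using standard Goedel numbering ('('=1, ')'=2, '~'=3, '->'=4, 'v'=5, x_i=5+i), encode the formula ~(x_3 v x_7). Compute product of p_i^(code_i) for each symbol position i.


Formula: ~(x_3 v x_7)
Symbol codes: [3, 1, 8, 5, 12, 2]
Primes: [2, 3, 5, 7, 11, 13]
p_1^3 = 2^3 = 8
p_2^1 = 3^1 = 3
p_3^8 = 5^8 = 390625
p_4^5 = 7^5 = 16807
p_5^12 = 11^12 = 3138428376721
p_6^2 = 13^2 = 169
Product = 83571924449586788840625000

83571924449586788840625000


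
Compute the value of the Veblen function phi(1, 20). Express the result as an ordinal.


phi(1, 20):
phi(1, beta) = epsilon_beta (the beta-th epsilon number).
phi(1, 20) = epsilon_20

epsilon_20


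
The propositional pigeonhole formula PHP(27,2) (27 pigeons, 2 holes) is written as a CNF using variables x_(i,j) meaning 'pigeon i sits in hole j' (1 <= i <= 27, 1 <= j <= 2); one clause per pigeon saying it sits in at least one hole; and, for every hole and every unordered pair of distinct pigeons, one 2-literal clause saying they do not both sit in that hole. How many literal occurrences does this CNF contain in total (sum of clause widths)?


PHP(27,2): 27 pigeons, 2 holes, 27*2 = 54 variables.
- pigeon clauses: one per pigeon -> 27 clauses of width 2 -> 54 literals
- hole clauses: 2 holes * C(27,2) = 2 * 351 -> 702 clauses of width 2 -> 1404 literals
Total literal occurrences = 54 + 1404 = 1458

1458


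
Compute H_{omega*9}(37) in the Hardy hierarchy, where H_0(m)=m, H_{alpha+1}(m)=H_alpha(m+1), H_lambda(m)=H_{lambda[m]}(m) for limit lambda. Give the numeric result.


H_{omega*9}(37):
For the Hardy hierarchy, H_{omega*k}(n) = 2^k * n.
2^9 = 512.
512 * 37 = 18944

18944


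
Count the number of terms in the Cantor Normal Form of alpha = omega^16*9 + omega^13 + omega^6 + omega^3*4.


CNF: omega^16*9 + omega^13 + omega^6 + omega^3*4
Count the summands separated by '+':
  term 1: omega^16*9
  term 2: omega^13
  term 3: omega^6
  term 4: omega^3*4
Total terms = 4

4


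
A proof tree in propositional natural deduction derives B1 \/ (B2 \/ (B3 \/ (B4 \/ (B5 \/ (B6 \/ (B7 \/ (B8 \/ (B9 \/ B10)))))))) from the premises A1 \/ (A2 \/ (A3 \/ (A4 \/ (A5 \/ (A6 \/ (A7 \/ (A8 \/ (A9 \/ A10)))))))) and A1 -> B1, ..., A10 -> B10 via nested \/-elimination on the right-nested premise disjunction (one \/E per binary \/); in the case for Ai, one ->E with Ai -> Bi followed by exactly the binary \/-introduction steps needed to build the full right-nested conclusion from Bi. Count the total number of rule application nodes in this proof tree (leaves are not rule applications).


Constructive dilemma with 10 branches, all disjunctions right-nested:
- \/E: the premise has 9 binary \/, each eliminated once: 9 nodes.
- ->E: one per case (Ai with Ai -> Bi gives Bi): 10 nodes.
- \/I: in case i < n, Bi needs 1 step to form Bi \/ (B(i+1) \/ ...) and then i-1 steps to prepend B(i-1), ..., B1, i.e. i steps; in case i = n, B10 needs 9 prepend steps.
  \/I total = (1 + 2 + ... + 9) + 9 = 45 + 9 = 54 nodes.
Total = 9 + 10 + 54 = 73

73


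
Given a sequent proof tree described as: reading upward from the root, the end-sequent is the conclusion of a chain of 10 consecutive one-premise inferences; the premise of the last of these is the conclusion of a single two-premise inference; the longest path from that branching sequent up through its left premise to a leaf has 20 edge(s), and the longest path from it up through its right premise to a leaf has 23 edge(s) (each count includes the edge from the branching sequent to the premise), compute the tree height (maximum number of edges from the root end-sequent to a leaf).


Longest path through the left premise: 20 edges (measured from the branching sequent)
Longest path through the right premise: 23 edges
Height of the subtree rooted at the branching sequent: max(20, 23) = 23
The branching sequent sits 10 edges above the root (the chain of one-premise inferences), so height = 23 + 10 = 33

33


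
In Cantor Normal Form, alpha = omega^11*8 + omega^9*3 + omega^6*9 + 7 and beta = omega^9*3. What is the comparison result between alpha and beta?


Compare term by term from highest exponent:
alpha = omega^11*8 + omega^9*3 + omega^6*9 + 7
beta = omega^9*3
Term 1: alpha has omega^11*8, beta has omega^9*3
Term 2: alpha has omega^9*3, beta has omega^0*0
Term 3: alpha has omega^6*9, beta has omega^0*0
Term 4: alpha has omega^0*7, beta has omega^0*0
Result: alpha > beta

alpha > beta


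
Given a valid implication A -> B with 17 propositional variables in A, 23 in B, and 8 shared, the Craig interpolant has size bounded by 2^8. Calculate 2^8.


Shared atoms = 8
Craig interpolant size bound = 2^8
= 256

256


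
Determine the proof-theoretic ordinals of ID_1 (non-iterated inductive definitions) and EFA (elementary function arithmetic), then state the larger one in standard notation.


Proof-theoretic ordinal of ID_1 (non-iterated inductive definitions): psi_0(epsilon_{Omega+1})
Proof-theoretic ordinal of EFA (elementary function arithmetic): omega^3
Comparing: omega^3 < psi_0(epsilon_{Omega+1}).
The larger ordinal is psi_0(epsilon_{Omega+1}) (from ID_1 (non-iterated inductive definitions)).

psi_0(epsilon_{Omega+1})


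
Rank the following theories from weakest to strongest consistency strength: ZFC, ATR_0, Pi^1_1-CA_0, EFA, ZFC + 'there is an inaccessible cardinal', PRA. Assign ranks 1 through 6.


Ordering by consistency strength:
1. EFA
2. PRA
3. ATR_0
4. Pi^1_1-CA_0
5. ZFC
6. ZFC + 'there is an inaccessible cardinal'


ZFC=5, ATR_0=3, Pi^1_1-CA_0=4, EFA=1, ZFC + 'there is an inaccessible cardinal'=6, PRA=2


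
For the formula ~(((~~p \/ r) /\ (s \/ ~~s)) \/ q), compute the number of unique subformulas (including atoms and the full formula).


Formula: ~(((~~p \/ r) /\ (s \/ ~~s)) \/ q)
Subformulas found:
  1. q
  2. s
  3. r
  4. p
  5. ~p
  6. ~s
  7. ~~p
  8. ~~s
  9. (s \/ ~~s)
  10. (~~p \/ r)
  11. ((~~p \/ r) /\ (s \/ ~~s))
  12. (((~~p \/ r) /\ (s \/ ~~s)) \/ q)
  13. ~(((~~p \/ r) /\ (s \/ ~~s)) \/ q)
Total distinct subformulas = 13

13


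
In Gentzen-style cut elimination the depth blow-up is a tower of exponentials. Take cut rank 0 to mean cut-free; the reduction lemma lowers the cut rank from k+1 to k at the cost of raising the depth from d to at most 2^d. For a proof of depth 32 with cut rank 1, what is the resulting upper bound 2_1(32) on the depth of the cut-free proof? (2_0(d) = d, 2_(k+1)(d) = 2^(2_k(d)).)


Each rank reduction sends depth d to at most 2^d; cut rank r needs r reductions.
2_0(32) = 32
2_1(32) = 2^32 = 4294967296
Cut-free depth bound = 4294967296

4294967296


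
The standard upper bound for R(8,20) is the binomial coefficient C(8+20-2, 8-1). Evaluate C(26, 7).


R(8,20) <= C(8+20-2, 8-1) = C(26, 7)
C(26, 7) = 26! / (7! * 19!)
= 657800

657800


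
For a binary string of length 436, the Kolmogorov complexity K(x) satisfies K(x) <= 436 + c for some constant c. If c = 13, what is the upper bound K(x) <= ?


K(x) <= |x| + c = 436 + 13 = 449

449
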